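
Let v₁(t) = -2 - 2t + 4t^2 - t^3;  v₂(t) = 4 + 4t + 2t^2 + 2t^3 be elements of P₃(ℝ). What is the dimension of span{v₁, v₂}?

Use coordinates relative to {1, t, …, t^3}.
Form the matrix with v₁, v₂ as columns and reduce.
There are 2 pivot columns, so rank = 2.

dim = 2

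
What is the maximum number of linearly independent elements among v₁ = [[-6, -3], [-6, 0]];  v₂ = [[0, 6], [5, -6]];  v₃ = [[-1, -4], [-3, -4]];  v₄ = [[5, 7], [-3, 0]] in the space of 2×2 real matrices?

4

Use coordinates relative to {E₁₁, E₁₂, E₂₁, E₂₂}.
Apply Gaussian elimination to the matrix whose rows are v₁, v₂, v₃, v₄.
The echelon form has 4 nonzero rows, so the rank is 4.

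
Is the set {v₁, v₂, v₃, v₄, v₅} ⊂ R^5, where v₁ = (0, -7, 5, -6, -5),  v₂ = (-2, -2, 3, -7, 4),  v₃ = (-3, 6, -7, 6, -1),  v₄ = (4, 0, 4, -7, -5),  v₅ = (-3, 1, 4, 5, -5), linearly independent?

Form the 5×5 matrix with these as columns; its determinant is 22392.
A nonzero determinant means the columns are linearly independent.

linearly independent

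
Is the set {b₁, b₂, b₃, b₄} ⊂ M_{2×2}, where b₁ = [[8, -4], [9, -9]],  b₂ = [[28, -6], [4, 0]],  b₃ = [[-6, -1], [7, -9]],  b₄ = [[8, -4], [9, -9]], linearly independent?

linearly dependent

Write each element as a coordinate vector in ℝ⁴ using {E₁₁, E₁₂, E₂₁, E₂₂}.
The matrix [b₁|b₂|b₃|b₄] has determinant 0.
A zero determinant means the columns are linearly dependent.
Indeed 2b₁ - b₂ - 2b₃ = 0.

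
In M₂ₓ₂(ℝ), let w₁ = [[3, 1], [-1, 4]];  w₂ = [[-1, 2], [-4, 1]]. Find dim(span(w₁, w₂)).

2

Represent each element by its coordinate vector in ℝ⁴.
Apply Gaussian elimination to the matrix whose rows are w₁, w₂.
The echelon form has 2 nonzero rows, so the rank is 2.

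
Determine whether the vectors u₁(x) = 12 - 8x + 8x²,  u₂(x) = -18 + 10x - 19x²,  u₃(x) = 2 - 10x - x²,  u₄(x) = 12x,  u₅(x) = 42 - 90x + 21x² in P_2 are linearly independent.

linearly dependent

Take coordinates with respect to the standard basis {1, x, x²}.
There are 5 vectors in a 3-dimensional space, so they cannot be linearly independent.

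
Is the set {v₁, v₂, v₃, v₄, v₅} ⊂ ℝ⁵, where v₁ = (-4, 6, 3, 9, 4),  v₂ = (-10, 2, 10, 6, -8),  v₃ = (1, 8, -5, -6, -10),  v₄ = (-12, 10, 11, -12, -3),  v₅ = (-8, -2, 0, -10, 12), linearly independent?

linearly independent

Row-reduce the matrix whose columns are v₁, v₂, v₃, v₄, v₅.
The reduction yields 5 nonzero rows, so the rank is 5.
Since rank = 5 (the number of vectors), the set is linearly independent.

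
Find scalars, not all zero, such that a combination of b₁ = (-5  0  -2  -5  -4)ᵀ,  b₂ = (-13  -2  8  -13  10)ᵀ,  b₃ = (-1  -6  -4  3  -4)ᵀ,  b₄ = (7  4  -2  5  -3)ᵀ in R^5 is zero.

Solve the homogeneous system with b₁, b₂, b₃, b₄ as columns by row-reducing the coefficient matrix.
The free variable yields coefficients (0, 1, 1, 2) (any nonzero multiple also works).

b₂ + b₃ + 2b₄ = 0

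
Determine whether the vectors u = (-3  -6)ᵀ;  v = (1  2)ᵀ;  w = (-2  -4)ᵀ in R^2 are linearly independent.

There are 3 vectors in a 2-dimensional space, so they cannot be linearly independent.

linearly dependent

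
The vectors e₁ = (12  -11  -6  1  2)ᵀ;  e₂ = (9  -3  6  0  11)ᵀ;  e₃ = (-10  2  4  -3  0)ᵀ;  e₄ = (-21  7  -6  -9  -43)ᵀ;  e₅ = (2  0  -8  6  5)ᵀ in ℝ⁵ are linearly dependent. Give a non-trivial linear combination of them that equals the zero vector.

Solve the homogeneous system with e₁, e₂, e₃, e₄, e₅ as columns by row-reducing the coefficient matrix.
A generator of the null space is (0, 3, 1, 1, 2).

3e₂ + e₃ + e₄ + 2e₅ = 0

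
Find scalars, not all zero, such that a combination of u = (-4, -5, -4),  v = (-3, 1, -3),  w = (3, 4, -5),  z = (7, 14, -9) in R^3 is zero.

Set up α₁u + … + α₄z = 0 and solve the homogeneous system.
One solution (up to scaling) is (1, -1, -2, 1).

u - v - 2w + z = 0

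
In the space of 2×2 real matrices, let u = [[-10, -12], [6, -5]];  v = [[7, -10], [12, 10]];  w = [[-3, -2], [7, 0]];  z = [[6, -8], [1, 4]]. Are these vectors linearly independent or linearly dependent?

linearly independent

Take coordinates with respect to the standard basis {E₁₁, E₁₂, E₂₁, E₂₂}.
Form the 4×4 matrix with these as columns; its determinant is -1976.
A nonzero determinant means the columns are linearly independent.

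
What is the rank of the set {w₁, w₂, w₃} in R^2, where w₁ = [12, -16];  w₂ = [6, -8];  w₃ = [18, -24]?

rank 1

Apply Gaussian elimination to the matrix whose rows are w₁, w₂, w₃.
Reduction leaves 1 leading entry, giving rank 1.
(With 3 elements in a 2-dimensional space the rank is at most 2.)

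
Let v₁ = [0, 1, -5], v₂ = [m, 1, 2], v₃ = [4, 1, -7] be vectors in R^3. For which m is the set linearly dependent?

m = -14

Dependence holds iff the 3×3 matrix [v₁ v₂ v₃] is singular.
Cofactor expansion gives det = 2*m + 28.
Setting this to zero gives m = -14.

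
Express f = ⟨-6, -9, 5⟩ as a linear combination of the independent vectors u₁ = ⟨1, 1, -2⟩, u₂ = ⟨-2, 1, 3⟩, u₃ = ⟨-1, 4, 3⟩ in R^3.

f = -u₁ + 4u₂ - 3u₃

Since u₁, u₂, u₃ are independent, the coefficients expressing f are uniquely determined by a linear system.
Back-substitution yields (a₁, a₂, a₃) = (-1, 4, -3).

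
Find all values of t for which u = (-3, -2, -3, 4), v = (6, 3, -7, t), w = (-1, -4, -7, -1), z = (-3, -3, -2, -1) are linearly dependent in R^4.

Place the vectors as rows of a 4×4 matrix; dependence ⇔ determinant zero.
Expanding, det = 28*t - 238.
Solving 28*t - 238 = 0 yields t = 17/2.

t = 17/2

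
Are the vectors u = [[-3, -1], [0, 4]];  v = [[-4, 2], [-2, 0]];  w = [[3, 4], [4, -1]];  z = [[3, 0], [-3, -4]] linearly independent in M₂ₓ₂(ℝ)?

Write each element as a coordinate vector in ℝ⁴ using {E₁₁, E₁₂, E₂₁, E₂₂}.
The matrix [u|v|w|z] has determinant -188.
A nonzero determinant means the columns are linearly independent.

linearly independent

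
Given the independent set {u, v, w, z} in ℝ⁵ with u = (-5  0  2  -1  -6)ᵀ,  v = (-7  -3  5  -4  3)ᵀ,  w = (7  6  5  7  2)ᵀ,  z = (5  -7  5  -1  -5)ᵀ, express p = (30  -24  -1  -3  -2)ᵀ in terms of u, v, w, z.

p = -3u - v - w + 3z

Solve the system with u, v, w, z as columns and p as the right-hand side.
The system has the unique solution (a₁, …, a₄) = (-3, -1, -1, 3).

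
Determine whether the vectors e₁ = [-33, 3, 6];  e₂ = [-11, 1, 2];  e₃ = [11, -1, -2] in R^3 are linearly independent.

linearly dependent

The matrix [e₁|e₂|e₃] has determinant 0.
A zero determinant means the columns are linearly dependent.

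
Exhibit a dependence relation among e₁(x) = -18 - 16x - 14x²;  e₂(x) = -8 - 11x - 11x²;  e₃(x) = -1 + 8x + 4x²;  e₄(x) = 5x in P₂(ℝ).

e₁ - 2e₂ - 2e₃ + 2e₄ = 0

Take coordinates with respect to {1, x, x²}.
Solve the homogeneous system with e₁, e₂, e₃, e₄ as columns by row-reducing the coefficient matrix.
One solution (up to scaling) is (1, -2, -2, 2).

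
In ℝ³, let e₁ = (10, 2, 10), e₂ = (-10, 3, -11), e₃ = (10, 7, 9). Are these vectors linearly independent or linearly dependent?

The matrix [e₁|e₂|e₃] has determinant 0.
A zero determinant means the columns are linearly dependent.
Indeed 2e₁ + e₂ - e₃ = 0.

linearly dependent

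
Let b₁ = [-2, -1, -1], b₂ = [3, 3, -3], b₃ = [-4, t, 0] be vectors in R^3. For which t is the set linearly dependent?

Dependence holds iff the 3×3 matrix [b₁ b₂ b₃] is singular.
Expanding, det = -9*t - 24.
Setting this to zero gives t = -8/3.

t = -8/3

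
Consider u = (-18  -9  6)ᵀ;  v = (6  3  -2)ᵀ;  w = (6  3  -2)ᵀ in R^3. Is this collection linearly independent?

Row-reduce the matrix whose columns are u, v, w.
The reduction yields 1 nonzero row, so the rank is 1.
Since rank 1 < 3, the set is linearly dependent.
Indeed u + 3v = 0.

linearly dependent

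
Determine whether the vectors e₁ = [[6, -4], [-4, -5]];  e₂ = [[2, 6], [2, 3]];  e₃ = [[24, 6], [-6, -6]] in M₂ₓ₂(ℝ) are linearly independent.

Take coordinates with respect to the standard basis {E₁₁, E₁₂, E₂₁, E₂₂}.
Row-reduce the matrix whose columns are e₁, e₂, e₃.
The reduction yields 2 nonzero rows, so the rank is 2.
Since rank 2 < 3, the set is linearly dependent.

linearly dependent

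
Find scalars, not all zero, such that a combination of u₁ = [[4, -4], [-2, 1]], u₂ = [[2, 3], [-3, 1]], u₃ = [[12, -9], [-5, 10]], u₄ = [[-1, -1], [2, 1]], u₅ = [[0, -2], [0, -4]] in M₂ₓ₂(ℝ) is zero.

3u₁ + u₂ - u₃ + 2u₄ - u₅ = 0

Write each element as a vector in ℝ⁴ using {E₁₁, E₁₂, E₂₁, E₂₂}.
Set up α₁u₁ + … + α₅u₅ = 0 and solve the homogeneous system.
A generator of the null space is (3, 1, -1, 2, -1).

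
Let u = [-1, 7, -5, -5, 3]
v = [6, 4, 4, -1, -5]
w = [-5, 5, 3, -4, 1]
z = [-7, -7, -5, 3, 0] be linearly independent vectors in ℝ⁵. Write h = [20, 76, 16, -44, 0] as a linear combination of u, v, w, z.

Since u, v, w, z are independent, the coefficients expressing h are uniquely determined by a linear system.
Back-substitution yields (c₁, …, c₄) = (4, 3, 3, -3).

h = 4u + 3v + 3w - 3z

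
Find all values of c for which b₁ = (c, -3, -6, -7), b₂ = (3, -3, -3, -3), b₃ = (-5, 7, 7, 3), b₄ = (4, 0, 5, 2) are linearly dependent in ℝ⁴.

c = 2

Dependence holds iff the 4×4 matrix [b₁ b₂ b₃ b₄] is singular.
Cofactor expansion gives det = 120 - 60*c.
Solving 120 - 60*c = 0 yields c = 2.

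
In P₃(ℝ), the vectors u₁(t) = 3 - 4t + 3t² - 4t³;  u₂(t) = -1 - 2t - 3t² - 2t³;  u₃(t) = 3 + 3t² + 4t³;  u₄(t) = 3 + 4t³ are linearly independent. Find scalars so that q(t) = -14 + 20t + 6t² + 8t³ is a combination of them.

q = -3u₁ - 4u₂ + u₃ - 4u₄

Take coordinate vectors relative to {1, t, …, t³}.
Solve the system with u₁, u₂, u₃, u₄ as columns and q as the right-hand side.
The system has the unique solution (a₁, …, a₄) = (-3, -4, 1, -4).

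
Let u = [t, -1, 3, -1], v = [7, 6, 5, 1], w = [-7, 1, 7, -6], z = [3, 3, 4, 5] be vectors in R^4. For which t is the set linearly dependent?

The set is linearly dependent precisely when det[u; v; w; z] = 0.
Expanding, det = 222*t + 1221.
This vanishes exactly when t = -11/2.

t = -11/2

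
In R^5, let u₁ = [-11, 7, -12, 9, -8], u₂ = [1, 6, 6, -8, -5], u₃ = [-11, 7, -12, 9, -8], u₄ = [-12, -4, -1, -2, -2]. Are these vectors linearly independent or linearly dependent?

linearly dependent

Two of the vectors are equal, giving an immediate dependence.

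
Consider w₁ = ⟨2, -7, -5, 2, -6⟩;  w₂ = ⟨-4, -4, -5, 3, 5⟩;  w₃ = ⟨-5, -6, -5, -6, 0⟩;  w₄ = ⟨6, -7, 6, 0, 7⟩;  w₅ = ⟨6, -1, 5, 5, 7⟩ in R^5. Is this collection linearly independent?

linearly independent

Form the 5×5 matrix with these as columns; its determinant is -10481.
A nonzero determinant means the columns are linearly independent.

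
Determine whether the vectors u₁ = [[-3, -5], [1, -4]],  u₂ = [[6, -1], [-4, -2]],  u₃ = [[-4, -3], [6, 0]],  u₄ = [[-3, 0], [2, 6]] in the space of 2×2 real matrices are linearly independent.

linearly independent

Take coordinates with respect to the standard basis {E₁₁, E₁₂, E₂₁, E₂₂}.
Place the vectors as rows of a 4×4 matrix and reduce to echelon form.
The reduction yields 4 nonzero rows, so the rank is 4.
Since rank = 4 (the number of vectors), the set is linearly independent.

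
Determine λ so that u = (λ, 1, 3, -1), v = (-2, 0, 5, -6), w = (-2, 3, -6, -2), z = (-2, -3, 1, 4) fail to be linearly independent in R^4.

The vectors are dependent exactly when the determinant of the matrix with rows u, v, w, z vanishes.
The determinant works out to 60*λ - 350.
Solving 60*λ - 350 = 0 yields λ = 35/6.

λ = 35/6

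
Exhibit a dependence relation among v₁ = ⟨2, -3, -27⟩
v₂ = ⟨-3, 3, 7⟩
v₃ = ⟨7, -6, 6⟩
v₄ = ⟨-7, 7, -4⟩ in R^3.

Row-reduce the matrix with v₁, v₂, v₃, v₄ as columns; the null space gives the coefficients.
The free variable yields coefficients (1, 3, 1, 0) (any nonzero multiple also works).

v₁ + 3v₂ + v₃ = 0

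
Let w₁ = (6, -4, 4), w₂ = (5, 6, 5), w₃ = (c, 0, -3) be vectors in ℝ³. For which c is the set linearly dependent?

c = -42/11

Place the vectors as rows of a 3×3 matrix; dependence ⇔ determinant zero.
The determinant works out to -44*c - 168.
Solving -44*c - 168 = 0 yields c = -42/11.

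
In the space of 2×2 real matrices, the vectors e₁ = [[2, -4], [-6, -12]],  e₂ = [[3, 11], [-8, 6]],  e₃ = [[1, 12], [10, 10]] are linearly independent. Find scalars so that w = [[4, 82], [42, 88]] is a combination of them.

w = -3e₁ + 2e₂ + 4e₃

Identify each element with its coordinate vector in ℝ⁴ via {E₁₁, E₁₂, E₂₁, E₂₂}.
Set up the augmented matrix [e₁ | e₂ | e₃ | w] and row-reduce.
Row-reducing the augmented matrix gives the unique coefficients (α₁, α₂, α₃) = (-3, 2, 4).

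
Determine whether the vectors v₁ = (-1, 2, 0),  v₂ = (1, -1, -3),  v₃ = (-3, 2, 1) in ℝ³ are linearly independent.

linearly independent

The matrix [v₁|v₂|v₃] has determinant 11.
A nonzero determinant means the columns are linearly independent.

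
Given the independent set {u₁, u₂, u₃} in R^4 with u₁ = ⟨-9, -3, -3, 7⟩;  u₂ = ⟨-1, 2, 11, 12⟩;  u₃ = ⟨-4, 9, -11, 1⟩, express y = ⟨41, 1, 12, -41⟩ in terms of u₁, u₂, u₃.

y = -4u₁ - u₂ - u₃

Write y = α₁u₁ + … + α₃u₃ and equate components.
Back-substitution yields (α₁, α₂, α₃) = (-4, -1, -1).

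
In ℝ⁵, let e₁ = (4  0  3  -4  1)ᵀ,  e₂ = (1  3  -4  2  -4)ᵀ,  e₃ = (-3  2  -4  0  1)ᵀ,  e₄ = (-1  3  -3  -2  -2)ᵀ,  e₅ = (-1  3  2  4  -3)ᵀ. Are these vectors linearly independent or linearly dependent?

linearly independent

Form the 5×5 matrix with these as columns; its determinant is 1422.
A nonzero determinant means the columns are linearly independent.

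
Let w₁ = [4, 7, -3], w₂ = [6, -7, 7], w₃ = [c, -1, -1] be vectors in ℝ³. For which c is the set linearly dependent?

c = -29/7

Place the vectors as rows of a 3×3 matrix; dependence ⇔ determinant zero.
The determinant works out to 28*c + 116.
This vanishes exactly when c = -29/7.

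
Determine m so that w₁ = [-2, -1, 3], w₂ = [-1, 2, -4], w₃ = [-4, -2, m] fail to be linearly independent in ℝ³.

m = 6

The vectors are dependent exactly when the determinant of the matrix with rows w₁, w₂, w₃ vanishes.
Expanding, det = 30 - 5*m.
Solving 30 - 5*m = 0 yields m = 6.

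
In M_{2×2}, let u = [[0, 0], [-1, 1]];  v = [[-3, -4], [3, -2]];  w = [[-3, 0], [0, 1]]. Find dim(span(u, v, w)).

dim = 3

Use coordinates relative to {E₁₁, E₁₂, E₂₁, E₂₂}.
Row-reduce the 3×4 matrix with these as rows.
There are 3 pivot columns, so rank = 3.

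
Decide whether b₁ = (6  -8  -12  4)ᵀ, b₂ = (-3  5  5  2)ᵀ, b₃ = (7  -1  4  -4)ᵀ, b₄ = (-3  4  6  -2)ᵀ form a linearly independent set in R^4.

linearly dependent

One vector is a scalar multiple of another, so the set is dependent.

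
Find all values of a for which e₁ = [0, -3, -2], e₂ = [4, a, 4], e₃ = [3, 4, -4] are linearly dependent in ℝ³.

a = 58/3

The vectors are dependent exactly when the determinant of the matrix with rows e₁, e₂, e₃ vanishes.
The determinant works out to 6*a - 116.
Solving 6*a - 116 = 0 yields a = 58/3.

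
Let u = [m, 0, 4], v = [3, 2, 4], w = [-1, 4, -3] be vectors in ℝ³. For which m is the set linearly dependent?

The vectors are dependent exactly when the determinant of the matrix with rows u, v, w vanishes.
Expanding, det = 56 - 22*m.
This vanishes exactly when m = 28/11.

m = 28/11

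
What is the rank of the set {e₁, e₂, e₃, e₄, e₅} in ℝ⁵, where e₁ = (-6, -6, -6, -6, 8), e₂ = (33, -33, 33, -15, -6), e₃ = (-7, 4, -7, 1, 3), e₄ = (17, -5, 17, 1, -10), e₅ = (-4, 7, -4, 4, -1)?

Form the matrix with e₁, e₂, e₃, e₄, e₅ as columns and reduce.
The echelon form has 2 nonzero rows, so the rank is 2.

rank 2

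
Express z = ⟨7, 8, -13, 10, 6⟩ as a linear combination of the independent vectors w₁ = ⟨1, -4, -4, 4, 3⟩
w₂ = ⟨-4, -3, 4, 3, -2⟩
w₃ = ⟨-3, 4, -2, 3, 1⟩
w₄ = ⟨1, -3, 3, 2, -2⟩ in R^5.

Since w₁, w₂, w₃, w₄ are independent, the coefficients expressing z are uniquely determined by a linear system.
Row-reducing the augmented matrix gives the unique coefficients (α₁, …, α₄) = (1, -3, 3, 3).

z = w₁ - 3w₂ + 3w₃ + 3w₄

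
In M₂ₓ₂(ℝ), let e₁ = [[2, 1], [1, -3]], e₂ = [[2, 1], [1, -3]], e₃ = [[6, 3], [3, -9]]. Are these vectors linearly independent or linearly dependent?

Take coordinates with respect to the standard basis {E₁₁, E₁₂, E₂₁, E₂₂}.
Place the vectors as rows of a 3×4 matrix and reduce to echelon form.
The reduction yields 1 nonzero row, so the rank is 1.
Since rank 1 < 3, the set is linearly dependent.
Indeed e₁ - e₂ = 0.

linearly dependent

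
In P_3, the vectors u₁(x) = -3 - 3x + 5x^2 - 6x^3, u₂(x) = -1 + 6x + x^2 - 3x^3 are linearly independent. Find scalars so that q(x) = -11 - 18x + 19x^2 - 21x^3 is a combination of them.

Identify each element with its coordinate vector in ℝ⁴ via {1, x, …, x^3}.
Since u₁, u₂ are independent, the coefficients expressing q are uniquely determined by a linear system.
Back-substitution yields (a₁, a₂) = (4, -1).

q = 4u₁ - u₂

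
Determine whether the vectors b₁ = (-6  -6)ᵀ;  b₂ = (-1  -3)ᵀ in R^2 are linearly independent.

The matrix [b₁|b₂] has determinant 12.
A nonzero determinant means the columns are linearly independent.

linearly independent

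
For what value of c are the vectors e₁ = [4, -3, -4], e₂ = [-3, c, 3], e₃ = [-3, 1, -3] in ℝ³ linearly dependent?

c = 9/4

Dependence holds iff the 3×3 matrix [e₁ e₂ e₃] is singular.
Expanding, det = 54 - 24*c.
This vanishes exactly when c = 9/4.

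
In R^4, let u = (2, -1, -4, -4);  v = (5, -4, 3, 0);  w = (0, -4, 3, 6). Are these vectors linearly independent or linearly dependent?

Place the vectors as rows of a 3×4 matrix and reduce to echelon form.
The reduction yields 3 nonzero rows, so the rank is 3.
Since rank = 3 (the number of vectors), the set is linearly independent.

linearly independent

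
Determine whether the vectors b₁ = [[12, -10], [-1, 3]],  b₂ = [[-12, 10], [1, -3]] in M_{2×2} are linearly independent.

linearly dependent

Take coordinates with respect to the standard basis {E₁₁, E₁₂, E₂₁, E₂₂}.
Place the vectors as rows of a 2×4 matrix and reduce to echelon form.
The reduction yields 1 nonzero row, so the rank is 1.
Since rank 1 < 2, the set is linearly dependent.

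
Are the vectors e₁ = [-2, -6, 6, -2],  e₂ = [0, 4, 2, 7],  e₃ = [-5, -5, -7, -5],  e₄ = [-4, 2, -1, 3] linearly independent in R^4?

linearly independent

Form the 4×4 matrix with these as columns; its determinant is -980.
A nonzero determinant means the columns are linearly independent.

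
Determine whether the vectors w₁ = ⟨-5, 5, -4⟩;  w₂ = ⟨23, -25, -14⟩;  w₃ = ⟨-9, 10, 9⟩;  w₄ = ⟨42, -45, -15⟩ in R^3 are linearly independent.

linearly dependent

There are 4 vectors in a 3-dimensional space, so they cannot be linearly independent.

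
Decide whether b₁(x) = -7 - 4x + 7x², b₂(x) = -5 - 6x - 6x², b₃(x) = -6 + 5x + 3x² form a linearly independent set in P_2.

Take coordinates with respect to the standard basis {1, x, x²}.
The matrix [b₁|b₂|b₃] has determinant -715.
A nonzero determinant means the columns are linearly independent.

linearly independent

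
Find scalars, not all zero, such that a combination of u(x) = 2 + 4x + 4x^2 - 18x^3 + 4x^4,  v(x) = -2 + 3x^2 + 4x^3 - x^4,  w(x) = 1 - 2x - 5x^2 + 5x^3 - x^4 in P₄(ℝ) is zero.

u + 2v + 2w = 0

Take coordinates with respect to {1, x, …, x^4}.
Set up α₁u + … + α₃w = 0 and solve the homogeneous system.
One solution (up to scaling) is (1, 2, 2).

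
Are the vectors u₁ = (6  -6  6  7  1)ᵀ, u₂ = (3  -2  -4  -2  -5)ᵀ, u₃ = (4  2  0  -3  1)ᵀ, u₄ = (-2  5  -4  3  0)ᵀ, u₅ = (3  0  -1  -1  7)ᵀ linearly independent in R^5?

Place the vectors as rows of a 5×5 matrix and reduce to echelon form.
The reduction yields 5 nonzero rows, so the rank is 5.
Since rank = 5 (the number of vectors), the set is linearly independent.

linearly independent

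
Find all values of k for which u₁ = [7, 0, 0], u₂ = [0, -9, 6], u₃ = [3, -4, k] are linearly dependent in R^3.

k = 8/3

Dependence holds iff the 3×3 matrix [u₁ u₂ u₃] is singular.
The determinant works out to 168 - 63*k.
Solving 168 - 63*k = 0 yields k = 8/3.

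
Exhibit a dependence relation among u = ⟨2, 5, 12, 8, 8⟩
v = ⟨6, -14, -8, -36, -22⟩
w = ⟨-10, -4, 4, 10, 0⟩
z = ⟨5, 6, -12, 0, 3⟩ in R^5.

2u + v + 2w + 2z = 0

Write the vectors as columns of a matrix and find a nonzero vector in its null space.
One solution (up to scaling) is (2, 1, 2, 2).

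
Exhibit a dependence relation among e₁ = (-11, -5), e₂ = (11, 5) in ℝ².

e₁ + e₂ = 0

Set up α₁e₁ + α₂e₂ = 0 and solve the homogeneous system.
A generator of the null space is (1, 1).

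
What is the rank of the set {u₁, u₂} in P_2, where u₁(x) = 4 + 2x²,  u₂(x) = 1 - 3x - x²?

Pass to coordinate vectors with respect to the basis {1, x, x²}.
Apply Gaussian elimination to the matrix whose rows are u₁, u₂.
The echelon form has 2 nonzero rows, so the rank is 2.

rank 2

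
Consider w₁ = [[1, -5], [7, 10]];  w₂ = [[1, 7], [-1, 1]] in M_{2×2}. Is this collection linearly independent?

linearly independent

Take coordinates with respect to the standard basis {E₁₁, E₁₂, E₂₁, E₂₂}.
Place the vectors as rows of a 2×4 matrix and reduce to echelon form.
The reduction yields 2 nonzero rows, so the rank is 2.
Since rank = 2 (the number of vectors), the set is linearly independent.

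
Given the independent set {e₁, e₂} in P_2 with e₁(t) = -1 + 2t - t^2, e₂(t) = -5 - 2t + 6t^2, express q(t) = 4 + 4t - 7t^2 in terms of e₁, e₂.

q = e₁ - e₂

Work in coordinates with respect to the standard basis {1, t, t^2}.
Set up the augmented matrix [e₁ | e₂ | q] and row-reduce.
The system has the unique solution (a₁, a₂) = (1, -1).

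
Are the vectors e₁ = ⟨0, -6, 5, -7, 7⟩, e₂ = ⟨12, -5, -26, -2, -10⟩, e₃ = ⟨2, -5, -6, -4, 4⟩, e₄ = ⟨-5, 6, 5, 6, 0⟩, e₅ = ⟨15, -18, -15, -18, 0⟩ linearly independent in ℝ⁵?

linearly dependent

One vector is a scalar multiple of another, so the set is dependent.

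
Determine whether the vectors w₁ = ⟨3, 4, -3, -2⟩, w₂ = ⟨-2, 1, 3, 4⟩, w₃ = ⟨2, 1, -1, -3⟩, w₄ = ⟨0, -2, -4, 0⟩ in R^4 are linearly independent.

The matrix [w₁|w₂|w₃|w₄] has determinant 6.
A nonzero determinant means the columns are linearly independent.

linearly independent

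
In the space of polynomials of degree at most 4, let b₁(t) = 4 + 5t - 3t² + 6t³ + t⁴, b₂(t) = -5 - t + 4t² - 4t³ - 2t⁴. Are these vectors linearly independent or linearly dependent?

Write each element as a coordinate vector in ℝ⁵ using {1, t, …, t⁴}.
Place the vectors as rows of a 2×5 matrix and reduce to echelon form.
The reduction yields 2 nonzero rows, so the rank is 2.
Since rank = 2 (the number of vectors), the set is linearly independent.

linearly independent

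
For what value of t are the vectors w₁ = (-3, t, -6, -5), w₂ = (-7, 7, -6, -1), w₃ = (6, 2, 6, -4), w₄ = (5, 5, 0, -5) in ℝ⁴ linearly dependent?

t = 11

Place the vectors as rows of a 4×4 matrix; dependence ⇔ determinant zero.
Expanding, det = 1980 - 180*t.
Setting this to zero gives t = 11.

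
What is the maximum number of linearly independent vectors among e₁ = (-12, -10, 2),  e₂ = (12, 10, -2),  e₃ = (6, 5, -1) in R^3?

Put the 3×3 matrix [e₁|e₂|e₃] into echelon form.
Reduction leaves 1 leading entry, giving rank 1.

1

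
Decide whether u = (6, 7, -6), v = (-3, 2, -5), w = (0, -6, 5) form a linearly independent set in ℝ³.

linearly independent

Form the 3×3 matrix with these as columns; its determinant is -123.
A nonzero determinant means the columns are linearly independent.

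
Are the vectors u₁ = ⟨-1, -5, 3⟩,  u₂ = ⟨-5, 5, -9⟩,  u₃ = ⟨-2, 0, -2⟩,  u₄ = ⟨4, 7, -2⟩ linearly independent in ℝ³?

linearly dependent

There are 4 vectors in a 3-dimensional space, so they cannot be linearly independent.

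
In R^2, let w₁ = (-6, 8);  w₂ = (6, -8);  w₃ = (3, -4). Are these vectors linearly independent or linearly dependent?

There are 3 vectors in a 2-dimensional space, so they cannot be linearly independent.

linearly dependent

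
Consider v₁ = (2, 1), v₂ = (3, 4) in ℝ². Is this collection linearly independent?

linearly independent

Row-reduce the matrix whose columns are v₁, v₂.
The reduction yields 2 nonzero rows, so the rank is 2.
Since rank = 2 (the number of vectors), the set is linearly independent.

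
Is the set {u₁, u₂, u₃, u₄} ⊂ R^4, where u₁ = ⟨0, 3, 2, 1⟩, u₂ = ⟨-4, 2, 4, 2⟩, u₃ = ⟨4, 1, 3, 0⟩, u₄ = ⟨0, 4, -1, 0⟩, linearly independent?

Form the 4×4 matrix with these as columns; its determinant is -36.
A nonzero determinant means the columns are linearly independent.

linearly independent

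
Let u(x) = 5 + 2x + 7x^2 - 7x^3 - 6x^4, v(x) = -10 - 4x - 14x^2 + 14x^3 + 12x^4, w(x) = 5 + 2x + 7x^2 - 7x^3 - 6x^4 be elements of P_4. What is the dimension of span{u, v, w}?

Use coordinates relative to {1, x, …, x^4}.
Apply Gaussian elimination to the matrix whose rows are u, v, w.
The echelon form has 1 nonzero row, so the rank is 1.

1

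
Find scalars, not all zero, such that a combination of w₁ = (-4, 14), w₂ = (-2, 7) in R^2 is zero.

Write the vectors as columns of a matrix and find a nonzero vector in its null space.
One solution (up to scaling) is (1, -2).

w₁ - 2w₂ = 0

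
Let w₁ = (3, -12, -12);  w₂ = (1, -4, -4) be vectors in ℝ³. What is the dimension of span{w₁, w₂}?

Put the 3×2 matrix [w₁|w₂] into echelon form.
Reduction leaves 1 leading entry, giving rank 1.

1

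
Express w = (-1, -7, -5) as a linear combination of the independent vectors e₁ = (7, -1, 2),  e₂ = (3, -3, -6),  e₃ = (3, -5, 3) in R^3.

w = -e₁ + e₂ + e₃

Set up the augmented matrix [e₁ | e₂ | e₃ | w] and row-reduce.
The system has the unique solution (α₁, α₂, α₃) = (-1, 1, 1).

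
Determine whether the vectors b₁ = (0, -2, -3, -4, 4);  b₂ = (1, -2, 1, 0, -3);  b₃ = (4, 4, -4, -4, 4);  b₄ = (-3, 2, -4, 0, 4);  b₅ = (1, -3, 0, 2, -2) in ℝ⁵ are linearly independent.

Form the 5×5 matrix with these as columns; its determinant is -924.
A nonzero determinant means the columns are linearly independent.

linearly independent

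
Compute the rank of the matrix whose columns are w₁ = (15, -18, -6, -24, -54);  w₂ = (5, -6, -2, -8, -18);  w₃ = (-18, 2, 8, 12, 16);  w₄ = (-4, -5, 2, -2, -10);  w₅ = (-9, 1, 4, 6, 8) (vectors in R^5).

2

Put the 5×5 matrix [w₁|w₂|w₃|w₄|w₅] into echelon form.
Reduction leaves 2 leading entries, giving rank 2.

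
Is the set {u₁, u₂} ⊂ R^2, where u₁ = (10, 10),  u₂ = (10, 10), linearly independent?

linearly dependent

Two of the vectors are equal, giving an immediate dependence.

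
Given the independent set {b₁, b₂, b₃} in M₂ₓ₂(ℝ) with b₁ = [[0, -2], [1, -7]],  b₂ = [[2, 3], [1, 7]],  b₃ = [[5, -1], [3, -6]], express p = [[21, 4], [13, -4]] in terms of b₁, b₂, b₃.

p = b₁ + 3b₂ + 3b₃

Work in coordinates with respect to the standard basis {E₁₁, E₁₂, E₂₁, E₂₂}.
Solve the system with b₁, b₂, b₃ as columns and p as the right-hand side.
Back-substitution yields (c₁, c₂, c₃) = (1, 3, 3).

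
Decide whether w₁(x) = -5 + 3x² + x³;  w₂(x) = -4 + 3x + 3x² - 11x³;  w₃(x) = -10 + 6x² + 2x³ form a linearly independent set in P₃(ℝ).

linearly dependent

Write each element as a coordinate vector in ℝ⁴ using {1, x, …, x³}.
One vector is a scalar multiple of another, so the set is dependent.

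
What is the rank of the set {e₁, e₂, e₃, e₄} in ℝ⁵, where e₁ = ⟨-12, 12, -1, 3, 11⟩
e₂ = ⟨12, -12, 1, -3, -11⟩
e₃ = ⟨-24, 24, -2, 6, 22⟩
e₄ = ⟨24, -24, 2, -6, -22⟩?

Form the matrix with e₁, e₂, e₃, e₄ as columns and reduce.
The echelon form has 1 nonzero row, so the rank is 1.

1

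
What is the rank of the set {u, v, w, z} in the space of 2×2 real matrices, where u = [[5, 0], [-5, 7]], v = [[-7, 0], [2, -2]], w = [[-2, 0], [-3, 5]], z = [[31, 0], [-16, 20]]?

Pass to coordinate vectors with respect to the basis {E₁₁, E₁₂, E₂₁, E₂₂}.
Put the 4×4 matrix [u|v|w|z] into echelon form.
Reduction leaves 2 leading entries, giving rank 2.

rank 2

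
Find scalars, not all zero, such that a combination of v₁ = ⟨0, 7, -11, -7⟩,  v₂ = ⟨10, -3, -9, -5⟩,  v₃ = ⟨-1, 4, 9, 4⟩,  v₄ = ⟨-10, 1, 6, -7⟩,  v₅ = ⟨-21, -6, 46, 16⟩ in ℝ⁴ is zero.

Solve the homogeneous system with v₁, v₂, v₃, v₄, v₅ as columns by row-reducing the coefficient matrix.
A generator of the null space is (2, 1, -1, -1, 1).

2v₁ + v₂ - v₃ - v₄ + v₅ = 0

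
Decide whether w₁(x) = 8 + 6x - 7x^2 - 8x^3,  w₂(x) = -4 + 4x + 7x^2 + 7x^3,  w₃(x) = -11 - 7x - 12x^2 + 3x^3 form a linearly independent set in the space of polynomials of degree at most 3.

linearly independent

Take coordinates with respect to the standard basis {1, x, …, x^3}.
Place the vectors as rows of a 3×4 matrix and reduce to echelon form.
The reduction yields 3 nonzero rows, so the rank is 3.
Since rank = 3 (the number of vectors), the set is linearly independent.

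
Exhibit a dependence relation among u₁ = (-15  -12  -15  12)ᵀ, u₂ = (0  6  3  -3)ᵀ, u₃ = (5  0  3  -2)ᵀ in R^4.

Write the vectors as columns of a matrix and find a nonzero vector in its null space.
One solution (up to scaling) is (1, 2, 3).

u₁ + 2u₂ + 3u₃ = 0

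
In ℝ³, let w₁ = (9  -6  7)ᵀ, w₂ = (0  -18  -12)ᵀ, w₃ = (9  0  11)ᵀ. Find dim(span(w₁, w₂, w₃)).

Form the matrix with w₁, w₂, w₃ as columns and reduce.
The echelon form has 2 nonzero rows, so the rank is 2.

dim = 2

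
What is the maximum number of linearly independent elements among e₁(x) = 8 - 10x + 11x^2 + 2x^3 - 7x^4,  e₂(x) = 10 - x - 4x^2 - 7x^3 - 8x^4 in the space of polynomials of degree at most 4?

Use coordinates relative to {1, x, …, x^4}.
Form the matrix with e₁, e₂ as columns and reduce.
Exactly 2 pivots survive; hence the rank is 2.

2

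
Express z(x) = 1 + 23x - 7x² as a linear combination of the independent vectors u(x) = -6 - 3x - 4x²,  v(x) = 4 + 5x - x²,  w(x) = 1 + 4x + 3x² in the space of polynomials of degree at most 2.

Identify each element with its coordinate vector in ℝ³ via {1, x, x²}.
Solve the system with u, v, w as columns and z as the right-hand side.
Row-reducing the augmented matrix gives the unique coefficients (α₁, α₂, α₃) = (3, 4, 3).

z = 3u + 4v + 3w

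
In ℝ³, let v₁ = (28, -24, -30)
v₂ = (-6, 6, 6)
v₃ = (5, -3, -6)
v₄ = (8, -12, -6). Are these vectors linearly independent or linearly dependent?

There are 4 vectors in a 3-dimensional space, so they cannot be linearly independent.

linearly dependent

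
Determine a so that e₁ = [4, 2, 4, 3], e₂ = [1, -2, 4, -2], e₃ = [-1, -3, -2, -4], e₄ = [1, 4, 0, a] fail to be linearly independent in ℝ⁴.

Place the vectors as rows of a 4×4 matrix; dependence ⇔ determinant zero.
The determinant works out to 40*a - 200.
Setting this to zero gives a = 5.

a = 5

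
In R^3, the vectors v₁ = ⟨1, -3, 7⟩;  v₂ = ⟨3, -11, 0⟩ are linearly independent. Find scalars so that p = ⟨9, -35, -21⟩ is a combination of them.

p = -3v₁ + 4v₂

Set up the augmented matrix [v₁ | v₂ | p] and row-reduce.
Back-substitution yields (a₁, a₂) = (-3, 4).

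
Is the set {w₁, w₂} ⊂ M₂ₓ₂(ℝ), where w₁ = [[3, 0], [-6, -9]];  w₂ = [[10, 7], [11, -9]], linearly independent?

Write each element as a coordinate vector in ℝ⁴ using {E₁₁, E₁₂, E₂₁, E₂₂}.
Place the vectors as rows of a 2×4 matrix and reduce to echelon form.
The reduction yields 2 nonzero rows, so the rank is 2.
Since rank = 2 (the number of vectors), the set is linearly independent.

linearly independent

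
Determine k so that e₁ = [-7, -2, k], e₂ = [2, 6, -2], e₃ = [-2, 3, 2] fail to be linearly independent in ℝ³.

Place the vectors as rows of a 3×3 matrix; dependence ⇔ determinant zero.
Expanding, det = 18*k - 126.
Solving 18*k - 126 = 0 yields k = 7.

k = 7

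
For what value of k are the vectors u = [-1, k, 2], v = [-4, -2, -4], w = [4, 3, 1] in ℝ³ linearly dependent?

k = -3/2

Dependence holds iff the 3×3 matrix [u v w] is singular.
Expanding, det = -12*k - 18.
This vanishes exactly when k = -3/2.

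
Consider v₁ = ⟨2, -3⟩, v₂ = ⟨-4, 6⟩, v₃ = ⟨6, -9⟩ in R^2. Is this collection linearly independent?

linearly dependent

There are 3 vectors in a 2-dimensional space, so they cannot be linearly independent.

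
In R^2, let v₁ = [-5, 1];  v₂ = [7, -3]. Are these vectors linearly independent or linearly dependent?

The matrix [v₁|v₂] has determinant 8.
A nonzero determinant means the columns are linearly independent.

linearly independent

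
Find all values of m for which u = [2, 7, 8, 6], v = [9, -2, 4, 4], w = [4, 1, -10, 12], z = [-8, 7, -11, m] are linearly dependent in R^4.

m = 41/5

Place the vectors as rows of a 4×4 matrix; dependence ⇔ determinant zero.
Cofactor expansion gives det = 910*m - 7462.
Solving 910*m - 7462 = 0 yields m = 41/5.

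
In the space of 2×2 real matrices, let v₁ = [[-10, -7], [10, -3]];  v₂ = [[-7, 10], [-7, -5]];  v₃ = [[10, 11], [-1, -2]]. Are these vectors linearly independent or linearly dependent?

Write each element as a coordinate vector in ℝ⁴ using {E₁₁, E₁₂, E₂₁, E₂₂}.
Place the vectors as rows of a 3×4 matrix and reduce to echelon form.
The reduction yields 3 nonzero rows, so the rank is 3.
Since rank = 3 (the number of vectors), the set is linearly independent.

linearly independent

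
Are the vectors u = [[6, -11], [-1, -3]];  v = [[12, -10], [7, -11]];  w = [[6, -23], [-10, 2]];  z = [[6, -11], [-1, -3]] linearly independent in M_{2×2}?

Take coordinates with respect to the standard basis {E₁₁, E₁₂, E₂₁, E₂₂}.
The matrix [u|v|w|z] has determinant 0.
A zero determinant means the columns are linearly dependent.

linearly dependent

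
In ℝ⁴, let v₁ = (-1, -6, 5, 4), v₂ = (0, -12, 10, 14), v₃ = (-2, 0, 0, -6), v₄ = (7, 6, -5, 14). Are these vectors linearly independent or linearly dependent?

linearly dependent

Form the 4×4 matrix with these as columns; its determinant is 0.
A zero determinant means the columns are linearly dependent.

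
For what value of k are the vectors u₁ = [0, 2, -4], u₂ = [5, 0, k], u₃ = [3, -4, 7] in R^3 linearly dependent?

Place the vectors as rows of a 3×3 matrix; dependence ⇔ determinant zero.
Expanding, det = 6*k + 10.
This vanishes exactly when k = -5/3.

k = -5/3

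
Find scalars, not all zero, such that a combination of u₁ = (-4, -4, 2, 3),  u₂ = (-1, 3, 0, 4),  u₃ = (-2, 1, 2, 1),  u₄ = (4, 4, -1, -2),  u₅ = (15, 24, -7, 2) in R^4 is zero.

u₁ - 3u₂ + u₃ - 3u₄ + u₅ = 0

Set up α₁u₁ + … + α₅u₅ = 0 and solve the homogeneous system.
A generator of the null space is (1, -3, 1, -3, 1).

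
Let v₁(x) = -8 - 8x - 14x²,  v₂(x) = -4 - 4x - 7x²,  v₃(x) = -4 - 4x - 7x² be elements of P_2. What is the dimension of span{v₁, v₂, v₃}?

1

Use coordinates relative to {1, x, x²}.
Row-reduce the 3×3 matrix with these as rows.
Reduction leaves 1 leading entry, giving rank 1.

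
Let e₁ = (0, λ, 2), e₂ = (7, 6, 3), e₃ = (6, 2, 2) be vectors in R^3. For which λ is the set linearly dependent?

Place the vectors as rows of a 3×3 matrix; dependence ⇔ determinant zero.
Expanding, det = 4*λ - 44.
This vanishes exactly when λ = 11.

λ = 11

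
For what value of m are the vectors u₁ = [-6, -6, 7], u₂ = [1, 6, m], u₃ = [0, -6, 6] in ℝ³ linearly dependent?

Dependence holds iff the 3×3 matrix [u₁ u₂ u₃] is singular.
Expanding, det = -36*m - 222.
Solving -36*m - 222 = 0 yields m = -37/6.

m = -37/6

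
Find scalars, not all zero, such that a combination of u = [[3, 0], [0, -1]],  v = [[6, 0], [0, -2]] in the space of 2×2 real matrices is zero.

Pass to coordinate vectors relative to the basis {E₁₁, E₁₂, E₂₁, E₂₂}.
Row-reduce the matrix with u, v as columns; the null space gives the coefficients.
The free variable yields coefficients (2, -1) (any nonzero multiple also works).

2u - v = 0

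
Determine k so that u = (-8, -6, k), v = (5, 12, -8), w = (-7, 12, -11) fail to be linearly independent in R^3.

The set is linearly dependent precisely when det[u; v; w] = 0.
Expanding, det = 144*k - 378.
This vanishes exactly when k = 21/8.

k = 21/8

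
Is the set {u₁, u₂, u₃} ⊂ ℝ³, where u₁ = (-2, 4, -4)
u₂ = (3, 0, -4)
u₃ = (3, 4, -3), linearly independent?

linearly independent

Place the vectors as rows of a 3×3 matrix and reduce to echelon form.
The reduction yields 3 nonzero rows, so the rank is 3.
Since rank = 3 (the number of vectors), the set is linearly independent.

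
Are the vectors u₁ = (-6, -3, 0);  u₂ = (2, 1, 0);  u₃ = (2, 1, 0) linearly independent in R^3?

Row-reduce the matrix whose columns are u₁, u₂, u₃.
The reduction yields 1 nonzero row, so the rank is 1.
Since rank 1 < 3, the set is linearly dependent.
Indeed u₁ + 3u₂ = 0.

linearly dependent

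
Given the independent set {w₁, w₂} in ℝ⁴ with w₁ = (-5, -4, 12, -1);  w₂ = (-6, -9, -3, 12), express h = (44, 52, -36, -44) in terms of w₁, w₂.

Since w₁, w₂ are independent, the coefficients expressing h are uniquely determined by a linear system.
Row-reducing the augmented matrix gives the unique coefficients (α₁, α₂) = (-4, -4).

h = -4w₁ - 4w₂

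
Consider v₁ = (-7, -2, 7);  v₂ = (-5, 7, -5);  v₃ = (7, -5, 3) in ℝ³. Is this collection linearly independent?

Row-reduce the matrix whose columns are v₁, v₂, v₃.
The reduction yields 3 nonzero rows, so the rank is 3.
Since rank = 3 (the number of vectors), the set is linearly independent.

linearly independent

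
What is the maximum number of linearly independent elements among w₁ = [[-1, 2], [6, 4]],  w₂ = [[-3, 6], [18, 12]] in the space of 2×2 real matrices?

Use coordinates relative to {E₁₁, E₁₂, E₂₁, E₂₂}.
Form the matrix with w₁, w₂ as columns and reduce.
Exactly 1 pivot survives; hence the rank is 1.

1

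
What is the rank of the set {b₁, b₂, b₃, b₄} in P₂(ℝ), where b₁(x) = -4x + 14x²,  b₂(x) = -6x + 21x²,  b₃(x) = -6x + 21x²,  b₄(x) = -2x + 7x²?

Represent each element by its coordinate vector in ℝ³.
Apply Gaussian elimination to the matrix whose rows are b₁, b₂, b₃, b₄.
There is 1 pivot column, so rank = 1.
(With 4 elements in a 3-dimensional space the rank is at most 3.)

rank 1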